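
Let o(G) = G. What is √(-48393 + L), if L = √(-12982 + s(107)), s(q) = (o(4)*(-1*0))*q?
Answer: √(-48393 + I*√12982) ≈ 0.259 + 219.98*I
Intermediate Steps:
s(q) = 0 (s(q) = (4*(-1*0))*q = (4*0)*q = 0*q = 0)
L = I*√12982 (L = √(-12982 + 0) = √(-12982) = I*√12982 ≈ 113.94*I)
√(-48393 + L) = √(-48393 + I*√12982)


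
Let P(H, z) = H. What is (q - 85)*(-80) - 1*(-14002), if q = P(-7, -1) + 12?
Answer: 20402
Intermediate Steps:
q = 5 (q = -7 + 12 = 5)
(q - 85)*(-80) - 1*(-14002) = (5 - 85)*(-80) - 1*(-14002) = -80*(-80) + 14002 = 6400 + 14002 = 20402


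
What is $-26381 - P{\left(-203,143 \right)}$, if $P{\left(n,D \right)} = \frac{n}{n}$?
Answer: $-26382$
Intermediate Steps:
$P{\left(n,D \right)} = 1$
$-26381 - P{\left(-203,143 \right)} = -26381 - 1 = -26382$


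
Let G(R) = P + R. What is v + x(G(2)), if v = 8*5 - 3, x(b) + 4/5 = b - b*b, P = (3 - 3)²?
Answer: 171/5 ≈ 34.200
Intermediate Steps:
P = 0 (P = 0² = 0)
G(R) = R (G(R) = 0 + R = R)
x(b) = -⅘ + b - b² (x(b) = -⅘ + (b - b*b) = -⅘ + (b - b²) = -⅘ + b - b²)
v = 37 (v = 40 - 3 = 37)
v + x(G(2)) = 37 + (-⅘ + 2 - 1*2²) = 37 + (-⅘ + 2 - 1*4) = 37 + (-⅘ + 2 - 4) = 37 - 14/5 = 171/5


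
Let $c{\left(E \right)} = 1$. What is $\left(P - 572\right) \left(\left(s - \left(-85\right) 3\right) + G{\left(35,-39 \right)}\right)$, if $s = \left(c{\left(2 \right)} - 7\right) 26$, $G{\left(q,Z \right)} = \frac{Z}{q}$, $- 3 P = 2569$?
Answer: $- \frac{978694}{7} \approx -1.3981 \cdot 10^{5}$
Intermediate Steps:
$P = - \frac{2569}{3}$ ($P = \left(- \frac{1}{3}\right) 2569 = - \frac{2569}{3} \approx -856.33$)
$s = -156$ ($s = \left(1 - 7\right) 26 = \left(-6\right) 26 = -156$)
$\left(P - 572\right) \left(\left(s - \left(-85\right) 3\right) + G{\left(35,-39 \right)}\right) = \left(- \frac{2569}{3} - 572\right) \left(\left(-156 - \left(-85\right) 3\right) - \frac{39}{35}\right) = - \frac{4285 \left(\left(-156 - -255\right) - \frac{39}{35}\right)}{3} = - \frac{4285 \left(\left(-156 + 255\right) - \frac{39}{35}\right)}{3} = - \frac{4285 \left(99 - \frac{39}{35}\right)}{3} = \left(- \frac{4285}{3}\right) \frac{3426}{35} = - \frac{978694}{7}$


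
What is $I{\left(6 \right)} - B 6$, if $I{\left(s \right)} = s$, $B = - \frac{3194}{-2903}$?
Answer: $- \frac{1746}{2903} \approx -0.60145$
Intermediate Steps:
$B = \frac{3194}{2903}$ ($B = \left(-3194\right) \left(- \frac{1}{2903}\right) = \frac{3194}{2903} \approx 1.1002$)
$I{\left(6 \right)} - B 6 = 6 - \frac{3194}{2903} \cdot 6 = 6 - \frac{19164}{2903} = - \frac{1746}{2903}$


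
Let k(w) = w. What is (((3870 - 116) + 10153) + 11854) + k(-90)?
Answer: 25671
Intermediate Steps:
(((3870 - 116) + 10153) + 11854) + k(-90) = (((3870 - 116) + 10153) + 11854) - 90 = ((3754 + 10153) + 11854) - 90 = (13907 + 11854) - 90 = 25761 - 90 = 25671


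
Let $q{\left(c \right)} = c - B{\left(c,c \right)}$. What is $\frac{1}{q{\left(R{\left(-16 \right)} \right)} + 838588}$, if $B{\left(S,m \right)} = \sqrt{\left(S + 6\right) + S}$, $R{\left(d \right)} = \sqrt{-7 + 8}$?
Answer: $\frac{838589}{703231510913} + \frac{2 \sqrt{2}}{703231510913} \approx 1.1925 \cdot 10^{-6}$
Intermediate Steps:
$R{\left(d \right)} = 1$ ($R{\left(d \right)} = \sqrt{1} = 1$)
$B{\left(S,m \right)} = \sqrt{6 + 2 S}$ ($B{\left(S,m \right)} = \sqrt{\left(6 + S\right) + S} = \sqrt{6 + 2 S}$)
$q{\left(c \right)} = c - \sqrt{6 + 2 c}$
$\frac{1}{q{\left(R{\left(-16 \right)} \right)} + 838588} = \frac{1}{\left(1 - \sqrt{6 + 2 \cdot 1}\right) + 838588} = \frac{1}{\left(1 - \sqrt{6 + 2}\right) + 838588} = \frac{1}{\left(1 - \sqrt{8}\right) + 838588} = \frac{1}{\left(1 - 2 \sqrt{2}\right) + 838588} = \frac{1}{838589 - 2 \sqrt{2}}$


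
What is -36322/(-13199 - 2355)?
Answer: 1651/707 ≈ 2.3352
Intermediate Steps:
-36322/(-13199 - 2355) = -36322/(-15554) = -36322*(-1/15554) = 1651/707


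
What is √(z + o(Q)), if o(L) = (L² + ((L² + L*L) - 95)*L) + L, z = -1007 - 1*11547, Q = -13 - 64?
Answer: I*√912453 ≈ 955.22*I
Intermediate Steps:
Q = -77
z = -12554 (z = -1007 - 11547 = -12554)
o(L) = L + L² + L*(-95 + 2*L²) (o(L) = (L² + ((L² + L²) - 95)*L) + L = (L² + (2*L² - 95)*L) + L = (L² + (-95 + 2*L²)*L) + L = (L² + L*(-95 + 2*L²)) + L = L + L² + L*(-95 + 2*L²))
√(z + o(Q)) = √(-12554 - 77*(-94 - 77 + 2*(-77)²)) = √(-12554 - 77*(-94 - 77 + 2*5929)) = √(-12554 - 77*(-94 - 77 + 11858)) = √(-12554 - 77*11687) = √(-12554 - 899899) = √(-912453) = I*√912453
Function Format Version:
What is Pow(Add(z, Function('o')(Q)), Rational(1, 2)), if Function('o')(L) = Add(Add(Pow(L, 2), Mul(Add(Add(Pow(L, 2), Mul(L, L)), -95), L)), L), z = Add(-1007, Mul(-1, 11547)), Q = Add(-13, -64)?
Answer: Mul(I, Pow(912453, Rational(1, 2))) ≈ Mul(955.22, I)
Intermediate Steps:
Q = -77
z = -12554 (z = Add(-1007, -11547) = -12554)
Function('o')(L) = Add(L, Pow(L, 2), Mul(L, Add(-95, Mul(2, Pow(L, 2))))) (Function('o')(L) = Add(Add(Pow(L, 2), Mul(Add(Add(Pow(L, 2), Pow(L, 2)), -95), L)), L) = Add(Add(Pow(L, 2), Mul(Add(Mul(2, Pow(L, 2)), -95), L)), L) = Add(Add(Pow(L, 2), Mul(Add(-95, Mul(2, Pow(L, 2))), L)), L) = Add(Add(Pow(L, 2), Mul(L, Add(-95, Mul(2, Pow(L, 2))))), L) = Add(L, Pow(L, 2), Mul(L, Add(-95, Mul(2, Pow(L, 2))))))
Pow(Add(z, Function('o')(Q)), Rational(1, 2)) = Pow(Add(-12554, Mul(-77, Add(-94, -77, Mul(2, Pow(-77, 2))))), Rational(1, 2)) = Pow(Add(-12554, Mul(-77, Add(-94, -77, Mul(2, 5929)))), Rational(1, 2)) = Pow(Add(-12554, Mul(-77, Add(-94, -77, 11858))), Rational(1, 2)) = Pow(Add(-12554, Mul(-77, 11687)), Rational(1, 2)) = Pow(Add(-12554, -899899), Rational(1, 2)) = Pow(-912453, Rational(1, 2)) = Mul(I, Pow(912453, Rational(1, 2)))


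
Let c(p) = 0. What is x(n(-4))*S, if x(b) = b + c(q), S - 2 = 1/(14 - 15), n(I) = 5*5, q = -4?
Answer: 25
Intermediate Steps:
n(I) = 25
S = 1 (S = 2 + 1/(14 - 15) = 2 + 1/(-1) = 2 - 1 = 1)
x(b) = b (x(b) = b + 0 = b)
x(n(-4))*S = 25*1 = 25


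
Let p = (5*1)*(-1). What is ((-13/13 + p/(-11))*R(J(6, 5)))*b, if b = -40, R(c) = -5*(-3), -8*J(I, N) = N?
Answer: 3600/11 ≈ 327.27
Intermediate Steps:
p = -5 (p = 5*(-1) = -5)
J(I, N) = -N/8
R(c) = 15
((-13/13 + p/(-11))*R(J(6, 5)))*b = ((-13/13 - 5/(-11))*15)*(-40) = ((-13*1/13 - 5*(-1/11))*15)*(-40) = ((-1 + 5/11)*15)*(-40) = -6/11*15*(-40) = -90/11*(-40) = 3600/11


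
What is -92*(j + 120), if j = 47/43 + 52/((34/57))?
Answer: -14006540/731 ≈ -19161.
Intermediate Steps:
j = 64525/731 (j = 47*(1/43) + 52/((34*(1/57))) = 47/43 + 52/(34/57) = 47/43 + 52*(57/34) = 47/43 + 1482/17 = 64525/731 ≈ 88.270)
-92*(j + 120) = -92*(64525/731 + 120) = -92*152245/731 = -14006540/731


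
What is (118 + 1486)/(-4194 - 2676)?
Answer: -802/3435 ≈ -0.23348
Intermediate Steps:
(118 + 1486)/(-4194 - 2676) = 1604/(-6870) = 1604*(-1/6870) = -802/3435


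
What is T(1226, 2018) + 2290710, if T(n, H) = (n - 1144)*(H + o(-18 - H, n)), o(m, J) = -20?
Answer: 2454546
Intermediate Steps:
T(n, H) = (-1144 + n)*(-20 + H) (T(n, H) = (n - 1144)*(H - 20) = (-1144 + n)*(-20 + H))
T(1226, 2018) + 2290710 = (22880 - 1144*2018 - 20*1226 + 2018*1226) + 2290710 = (22880 - 2308592 - 24520 + 2474068) + 2290710 = 163836 + 2290710 = 2454546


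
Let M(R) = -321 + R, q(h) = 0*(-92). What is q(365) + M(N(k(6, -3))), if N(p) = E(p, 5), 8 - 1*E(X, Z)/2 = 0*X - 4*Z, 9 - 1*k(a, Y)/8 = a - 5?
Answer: -265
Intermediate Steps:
k(a, Y) = 112 - 8*a (k(a, Y) = 72 - 8*(a - 5) = 72 - 8*(-5 + a) = 72 + (40 - 8*a) = 112 - 8*a)
E(X, Z) = 16 + 8*Z (E(X, Z) = 16 - 2*(0*X - 4*Z) = 16 - 2*(0 - 4*Z) = 16 - (-8)*Z = 16 + 8*Z)
N(p) = 56 (N(p) = 16 + 8*5 = 16 + 40 = 56)
q(h) = 0
q(365) + M(N(k(6, -3))) = 0 + (-321 + 56) = 0 - 265 = -265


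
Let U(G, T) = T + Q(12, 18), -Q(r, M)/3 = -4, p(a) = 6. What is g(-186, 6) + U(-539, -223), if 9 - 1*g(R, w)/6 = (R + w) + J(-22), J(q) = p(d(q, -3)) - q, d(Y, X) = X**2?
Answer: 755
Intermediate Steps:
Q(r, M) = 12 (Q(r, M) = -3*(-4) = 12)
J(q) = 6 - q
U(G, T) = 12 + T (U(G, T) = T + 12 = 12 + T)
g(R, w) = -114 - 6*R - 6*w (g(R, w) = 54 - 6*((R + w) + (6 - 1*(-22))) = 54 - 6*((R + w) + (6 + 22)) = 54 - 6*((R + w) + 28) = 54 - 6*(28 + R + w) = 54 + (-168 - 6*R - 6*w) = -114 - 6*R - 6*w)
g(-186, 6) + U(-539, -223) = (-114 - 6*(-186) - 6*6) + (12 - 223) = (-114 + 1116 - 36) - 211 = 966 - 211 = 755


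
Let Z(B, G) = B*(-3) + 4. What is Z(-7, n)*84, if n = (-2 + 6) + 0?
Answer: 2100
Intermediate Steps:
n = 4 (n = 4 + 0 = 4)
Z(B, G) = 4 - 3*B (Z(B, G) = -3*B + 4 = 4 - 3*B)
Z(-7, n)*84 = (4 - 3*(-7))*84 = (4 + 21)*84 = 25*84 = 2100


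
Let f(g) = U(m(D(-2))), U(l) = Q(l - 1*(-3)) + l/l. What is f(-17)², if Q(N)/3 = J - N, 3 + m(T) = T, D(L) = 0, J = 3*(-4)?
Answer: 1225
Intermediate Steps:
J = -12
m(T) = -3 + T
Q(N) = -36 - 3*N (Q(N) = 3*(-12 - N) = -36 - 3*N)
U(l) = -44 - 3*l (U(l) = (-36 - 3*(l - 1*(-3))) + l/l = (-36 - 3*(l + 3)) + 1 = (-36 - 3*(3 + l)) + 1 = (-36 + (-9 - 3*l)) + 1 = (-45 - 3*l) + 1 = -44 - 3*l)
f(g) = -35 (f(g) = -44 - 3*(-3 + 0) = -44 - 3*(-3) = -44 + 9 = -35)
f(-17)² = (-35)² = 1225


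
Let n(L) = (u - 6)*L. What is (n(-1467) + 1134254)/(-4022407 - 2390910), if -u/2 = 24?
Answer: -1213472/6413317 ≈ -0.18921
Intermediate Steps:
u = -48 (u = -2*24 = -48)
n(L) = -54*L (n(L) = (-48 - 6)*L = -54*L)
(n(-1467) + 1134254)/(-4022407 - 2390910) = (-54*(-1467) + 1134254)/(-4022407 - 2390910) = (79218 + 1134254)/(-6413317) = 1213472*(-1/6413317) = -1213472/6413317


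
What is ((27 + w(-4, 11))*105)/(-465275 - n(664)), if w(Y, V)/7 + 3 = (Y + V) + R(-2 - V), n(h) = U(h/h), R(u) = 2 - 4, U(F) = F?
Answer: -205/22156 ≈ -0.0092526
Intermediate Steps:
R(u) = -2
n(h) = 1 (n(h) = h/h = 1)
w(Y, V) = -35 + 7*V + 7*Y (w(Y, V) = -21 + 7*((Y + V) - 2) = -21 + 7*((V + Y) - 2) = -21 + 7*(-2 + V + Y) = -21 + (-14 + 7*V + 7*Y) = -35 + 7*V + 7*Y)
((27 + w(-4, 11))*105)/(-465275 - n(664)) = ((27 + (-35 + 7*11 + 7*(-4)))*105)/(-465275 - 1*1) = ((27 + (-35 + 77 - 28))*105)/(-465275 - 1) = ((27 + 14)*105)/(-465276) = (41*105)*(-1/465276) = 4305*(-1/465276) = -205/22156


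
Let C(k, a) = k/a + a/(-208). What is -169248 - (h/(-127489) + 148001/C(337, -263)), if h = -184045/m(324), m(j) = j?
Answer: 36438489975655397/4254562908 ≈ 8.5646e+6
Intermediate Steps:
h = -184045/324 ≈ -568.04
C(k, a) = -a/208 + k/a (C(k, a) = k/a + a*(-1/208) = k/a - a/208 = -a/208 + k/a)
-169248 - (h/(-127489) + 148001/C(337, -263)) = -169248 - (-184045/324/(-127489) + 148001/(-1/208*(-263) + 337/(-263))) = -169248 - (-184045/324*(-1/127489) + 148001/(263/208 + 337*(-1/263))) = -169248 - (184045/41306436 + 148001/(263/208 - 337/263)) = -169248 - (184045/41306436 + 148001/(-927/54704)) = -169248 - (184045/41306436 + 148001*(-54704/927)) = -169248 - (184045/41306436 - 8096246704/927) = -169248 - 1*(-37158566238708581/4254562908) = -169248 + 37158566238708581/4254562908 = 36438489975655397/4254562908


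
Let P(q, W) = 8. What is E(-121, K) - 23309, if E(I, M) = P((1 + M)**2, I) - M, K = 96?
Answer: -23397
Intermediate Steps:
E(I, M) = 8 - M
E(-121, K) - 23309 = (8 - 1*96) - 23309 = (8 - 96) - 23309 = -88 - 23309 = -23397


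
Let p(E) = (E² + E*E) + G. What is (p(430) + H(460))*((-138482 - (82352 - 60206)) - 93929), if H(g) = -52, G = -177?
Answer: -94076885047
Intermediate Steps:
p(E) = -177 + 2*E² (p(E) = (E² + E*E) - 177 = (E² + E²) - 177 = 2*E² - 177 = -177 + 2*E²)
(p(430) + H(460))*((-138482 - (82352 - 60206)) - 93929) = ((-177 + 2*430²) - 52)*((-138482 - (82352 - 60206)) - 93929) = ((-177 + 2*184900) - 52)*((-138482 - 1*22146) - 93929) = ((-177 + 369800) - 52)*((-138482 - 22146) - 93929) = (369623 - 52)*(-160628 - 93929) = 369571*(-254557) = -94076885047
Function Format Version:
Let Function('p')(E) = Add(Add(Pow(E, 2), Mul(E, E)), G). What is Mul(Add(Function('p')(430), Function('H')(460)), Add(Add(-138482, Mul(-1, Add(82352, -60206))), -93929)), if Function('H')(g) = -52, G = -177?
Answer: -94076885047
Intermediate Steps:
Function('p')(E) = Add(-177, Mul(2, Pow(E, 2))) (Function('p')(E) = Add(Add(Pow(E, 2), Mul(E, E)), -177) = Add(Add(Pow(E, 2), Pow(E, 2)), -177) = Add(Mul(2, Pow(E, 2)), -177) = Add(-177, Mul(2, Pow(E, 2))))
Mul(Add(Function('p')(430), Function('H')(460)), Add(Add(-138482, Mul(-1, Add(82352, -60206))), -93929)) = Mul(Add(Add(-177, Mul(2, Pow(430, 2))), -52), Add(Add(-138482, Mul(-1, Add(82352, -60206))), -93929)) = Mul(Add(Add(-177, Mul(2, 184900)), -52), Add(Add(-138482, Mul(-1, 22146)), -93929)) = Mul(Add(Add(-177, 369800), -52), Add(Add(-138482, -22146), -93929)) = Mul(Add(369623, -52), Add(-160628, -93929)) = Mul(369571, -254557) = -94076885047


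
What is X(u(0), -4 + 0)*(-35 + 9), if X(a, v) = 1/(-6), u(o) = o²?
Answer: 13/3 ≈ 4.3333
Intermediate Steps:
X(a, v) = -⅙
X(u(0), -4 + 0)*(-35 + 9) = -(-35 + 9)/6 = -⅙*(-26) = 13/3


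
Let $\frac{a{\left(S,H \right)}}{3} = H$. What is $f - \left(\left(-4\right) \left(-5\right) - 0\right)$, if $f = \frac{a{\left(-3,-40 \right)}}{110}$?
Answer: $- \frac{232}{11} \approx -21.091$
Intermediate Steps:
$a{\left(S,H \right)} = 3 H$
$f = - \frac{12}{11}$ ($f = \frac{3 \left(-40\right)}{110} = \left(-120\right) \frac{1}{110} = - \frac{12}{11} \approx -1.0909$)
$f - \left(\left(-4\right) \left(-5\right) - 0\right) = - \frac{12}{11} - \left(\left(-4\right) \left(-5\right) - 0\right) = - \frac{12}{11} - \left(20 + 0\right) = - \frac{12}{11} - 20 = - \frac{232}{11}$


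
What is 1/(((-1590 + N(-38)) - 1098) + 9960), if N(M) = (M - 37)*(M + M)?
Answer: 1/12972 ≈ 7.7089e-5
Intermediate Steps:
N(M) = 2*M*(-37 + M) (N(M) = (-37 + M)*(2*M) = 2*M*(-37 + M))
1/(((-1590 + N(-38)) - 1098) + 9960) = 1/(((-1590 + 2*(-38)*(-37 - 38)) - 1098) + 9960) = 1/(((-1590 + 2*(-38)*(-75)) - 1098) + 9960) = 1/(((-1590 + 5700) - 1098) + 9960) = 1/((4110 - 1098) + 9960) = 1/(3012 + 9960) = 1/12972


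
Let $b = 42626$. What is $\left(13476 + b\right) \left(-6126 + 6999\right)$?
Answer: $48977046$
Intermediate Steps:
$\left(13476 + b\right) \left(-6126 + 6999\right) = \left(13476 + 42626\right) \left(-6126 + 6999\right) = 56102 \cdot 873 = 48977046$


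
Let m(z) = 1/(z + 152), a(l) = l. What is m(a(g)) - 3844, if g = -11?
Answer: -542003/141 ≈ -3844.0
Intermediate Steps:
m(z) = 1/(152 + z)
m(a(g)) - 3844 = 1/(152 - 11) - 3844 = 1/141 - 3844 = -542003/141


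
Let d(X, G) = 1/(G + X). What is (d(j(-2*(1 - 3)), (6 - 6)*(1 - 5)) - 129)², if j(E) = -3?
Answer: 150544/9 ≈ 16727.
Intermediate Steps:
(d(j(-2*(1 - 3)), (6 - 6)*(1 - 5)) - 129)² = (1/((6 - 6)*(1 - 5) - 3) - 129)² = (1/(0*(-4) - 3) - 129)² = (1/(0 - 3) - 129)² = (1/(-3) - 129)² = (-⅓ - 129)² = (-388/3)² = 150544/9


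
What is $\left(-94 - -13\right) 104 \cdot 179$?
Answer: $-1507896$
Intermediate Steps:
$\left(-94 - -13\right) 104 \cdot 179 = \left(-94 + 13\right) 104 \cdot 179 = \left(-81\right) 104 \cdot 179 = \left(-8424\right) 179 = -1507896$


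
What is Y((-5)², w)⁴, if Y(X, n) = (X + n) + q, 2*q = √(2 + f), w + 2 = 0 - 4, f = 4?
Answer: (38 + √6)⁴/16 ≈ 1.6731e+5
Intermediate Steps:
w = -6 (w = -2 + (0 - 4) = -2 - 4 = -6)
q = √6/2 (q = √(2 + 4)/2 = √6/2 ≈ 1.2247)
Y(X, n) = X + n + √6/2 (Y(X, n) = (X + n) + √6/2 = X + n + √6/2)
Y((-5)², w)⁴ = ((-5)² - 6 + √6/2)⁴ = (25 - 6 + √6/2)⁴ = (19 + √6/2)⁴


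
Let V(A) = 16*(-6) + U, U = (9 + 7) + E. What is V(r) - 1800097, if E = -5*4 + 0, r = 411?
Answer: -1800197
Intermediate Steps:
E = -20 (E = -20 + 0 = -20)
U = -4 (U = (9 + 7) - 20 = 16 - 20 = -4)
V(A) = -100 (V(A) = 16*(-6) - 4 = -96 - 4 = -100)
V(r) - 1800097 = -100 - 1800097 = -1800197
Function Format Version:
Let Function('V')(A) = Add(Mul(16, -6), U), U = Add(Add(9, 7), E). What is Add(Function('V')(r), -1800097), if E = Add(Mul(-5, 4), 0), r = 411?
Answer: -1800197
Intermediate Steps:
E = -20 (E = Add(-20, 0) = -20)
U = -4 (U = Add(Add(9, 7), -20) = Add(16, -20) = -4)
Function('V')(A) = -100 (Function('V')(A) = Add(Mul(16, -6), -4) = Add(-96, -4) = -100)
Add(Function('V')(r), -1800097) = Add(-100, -1800097) = -1800197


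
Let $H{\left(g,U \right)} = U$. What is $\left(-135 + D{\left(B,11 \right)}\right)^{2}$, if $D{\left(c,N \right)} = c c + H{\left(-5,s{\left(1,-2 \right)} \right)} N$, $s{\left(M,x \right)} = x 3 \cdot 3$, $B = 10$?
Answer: $54289$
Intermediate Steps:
$s{\left(M,x \right)} = 9 x$ ($s{\left(M,x \right)} = 3 x 3 = 9 x$)
$D{\left(c,N \right)} = c^{2} - 18 N$ ($D{\left(c,N \right)} = c c + 9 \left(-2\right) N = c^{2} - 18 N$)
$\left(-135 + D{\left(B,11 \right)}\right)^{2} = \left(-135 + \left(10^{2} - 198\right)\right)^{2} = \left(-135 + \left(100 - 198\right)\right)^{2} = \left(-135 - 98\right)^{2} = \left(-233\right)^{2} = 54289$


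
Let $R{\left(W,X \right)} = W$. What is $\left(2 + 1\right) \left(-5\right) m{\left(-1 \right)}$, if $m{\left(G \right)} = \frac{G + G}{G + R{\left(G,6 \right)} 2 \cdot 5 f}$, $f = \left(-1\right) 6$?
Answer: $\frac{30}{59} \approx 0.50847$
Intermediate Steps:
$f = -6$
$m{\left(G \right)} = - \frac{2}{59}$ ($m{\left(G \right)} = \frac{G + G}{G + G 2 \cdot 5 \left(-6\right)} = \frac{2 G}{G + G 10 \left(-6\right)} = \frac{2 G}{G + 10 G \left(-6\right)} = \frac{2 G}{G - 60 G} = \frac{2 G}{\left(-59\right) G} = 2 G \left(- \frac{1}{59 G}\right) = - \frac{2}{59}$)
$\left(2 + 1\right) \left(-5\right) m{\left(-1 \right)} = \left(2 + 1\right) \left(-5\right) \left(- \frac{2}{59}\right) = 3 \left(-5\right) \left(- \frac{2}{59}\right) = \left(-15\right) \left(- \frac{2}{59}\right) = \frac{30}{59}$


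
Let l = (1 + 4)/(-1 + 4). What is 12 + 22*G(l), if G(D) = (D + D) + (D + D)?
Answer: 476/3 ≈ 158.67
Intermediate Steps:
l = 5/3 ≈ 1.6667
G(D) = 4*D (G(D) = 2*D + 2*D = 4*D)
12 + 22*G(l) = 12 + 22*(4*(5/3)) = 12 + 22*(20/3) = 12 + 440/3 = 476/3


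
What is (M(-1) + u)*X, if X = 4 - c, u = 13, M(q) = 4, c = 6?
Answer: -34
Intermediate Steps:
X = -2 (X = 4 - 1*6 = 4 - 6 = -2)
(M(-1) + u)*X = (4 + 13)*(-2) = 17*(-2) = -34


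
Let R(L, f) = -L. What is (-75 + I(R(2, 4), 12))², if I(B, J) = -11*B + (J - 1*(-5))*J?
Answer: 22801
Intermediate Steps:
I(B, J) = -11*B + J*(5 + J) (I(B, J) = -11*B + (J + 5)*J = -11*B + (5 + J)*J = -11*B + J*(5 + J))
(-75 + I(R(2, 4), 12))² = (-75 + (12² - (-11)*2 + 5*12))² = (-75 + (144 - 11*(-2) + 60))² = (-75 + (144 + 22 + 60))² = (-75 + 226)² = 151² = 22801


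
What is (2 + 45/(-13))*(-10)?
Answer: 190/13 ≈ 14.615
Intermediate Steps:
(2 + 45/(-13))*(-10) = (2 + 45*(-1/13))*(-10) = (2 - 45/13)*(-10) = -19/13*(-10) = 190/13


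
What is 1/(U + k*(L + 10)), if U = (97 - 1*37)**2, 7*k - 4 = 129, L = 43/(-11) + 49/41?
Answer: 451/1686034 ≈ 0.00026749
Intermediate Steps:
L = -1224/451 (L = 43*(-1/11) + 49*(1/41) = -43/11 + 49/41 = -1224/451 ≈ -2.7140)
k = 19 (k = 4/7 + (1/7)*129 = 4/7 + 129/7 = 19)
U = 3600 (U = (97 - 37)**2 = 60**2 = 3600)
1/(U + k*(L + 10)) = 1/(3600 + 19*(-1224/451 + 10)) = 1/(3600 + 19*(3286/451)) = 1/(3600 + 62434/451) = 1/(1686034/451) = 451/1686034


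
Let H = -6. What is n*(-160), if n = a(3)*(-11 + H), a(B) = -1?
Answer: -2720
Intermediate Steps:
n = 17 (n = -(-11 - 6) = -1*(-17) = 17)
n*(-160) = 17*(-160) = -2720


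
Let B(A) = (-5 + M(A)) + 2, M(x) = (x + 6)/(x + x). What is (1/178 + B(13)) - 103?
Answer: -121790/1157 ≈ -105.26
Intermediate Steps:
M(x) = (6 + x)/(2*x) (M(x) = (6 + x)/((2*x)) = (6 + x)*(1/(2*x)) = (6 + x)/(2*x))
B(A) = -3 + (6 + A)/(2*A) (B(A) = (-5 + (6 + A)/(2*A)) + 2 = -3 + (6 + A)/(2*A))
(1/178 + B(13)) - 103 = (1/178 + (-5/2 + 3/13)) - 103 = (1/178 - 59/26) - 103 = -2619/1157 - 103 = -121790/1157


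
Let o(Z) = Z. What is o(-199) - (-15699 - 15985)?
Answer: 31485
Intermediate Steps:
o(-199) - (-15699 - 15985) = -199 - (-15699 - 15985) = -199 - 1*(-31684) = -199 + 31684 = 31485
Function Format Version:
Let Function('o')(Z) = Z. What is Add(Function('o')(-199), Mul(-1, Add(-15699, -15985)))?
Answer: 31485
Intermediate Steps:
Add(Function('o')(-199), Mul(-1, Add(-15699, -15985))) = Add(-199, Mul(-1, Add(-15699, -15985))) = Add(-199, Mul(-1, -31684)) = Add(-199, 31684) = 31485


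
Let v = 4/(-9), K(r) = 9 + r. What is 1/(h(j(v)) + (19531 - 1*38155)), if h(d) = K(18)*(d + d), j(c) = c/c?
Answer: -1/18570 ≈ -5.3850e-5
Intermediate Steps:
v = -4/9 (v = 4*(-⅑) = -4/9 ≈ -0.44444)
j(c) = 1
h(d) = 54*d (h(d) = (9 + 18)*(d + d) = 27*(2*d) = 54*d)
1/(h(j(v)) + (19531 - 1*38155)) = 1/(54*1 + (19531 - 1*38155)) = 1/(54 + (19531 - 38155)) = 1/(54 - 18624) = 1/(-18570) = -1/18570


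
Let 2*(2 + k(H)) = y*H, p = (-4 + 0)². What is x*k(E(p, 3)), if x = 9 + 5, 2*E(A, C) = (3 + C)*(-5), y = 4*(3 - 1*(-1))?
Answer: -1708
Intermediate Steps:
y = 16 (y = 4*(3 + 1) = 4*4 = 16)
p = 16 (p = (-4)² = 16)
E(A, C) = -15/2 - 5*C/2 (E(A, C) = ((3 + C)*(-5))/2 = (-15 - 5*C)/2 = -15/2 - 5*C/2)
k(H) = -2 + 8*H (k(H) = -2 + (16*H)/2 = -2 + 8*H)
x = 14
x*k(E(p, 3)) = 14*(-2 + 8*(-15/2 - 5/2*3)) = 14*(-2 + 8*(-15/2 - 15/2)) = 14*(-2 + 8*(-15)) = 14*(-2 - 120) = 14*(-122) = -1708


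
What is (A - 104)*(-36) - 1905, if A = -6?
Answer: 2055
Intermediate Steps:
(A - 104)*(-36) - 1905 = (-6 - 104)*(-36) - 1905 = -110*(-36) - 1905 = 3960 - 1905 = 2055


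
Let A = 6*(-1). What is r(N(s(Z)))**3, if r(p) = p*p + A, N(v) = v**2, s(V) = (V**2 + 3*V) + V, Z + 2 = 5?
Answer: 7355146720921875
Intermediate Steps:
Z = 3 (Z = -2 + 5 = 3)
A = -6
s(V) = V**2 + 4*V
r(p) = -6 + p**2 (r(p) = p*p - 6 = p**2 - 6 = -6 + p**2)
r(N(s(Z)))**3 = (-6 + ((3*(4 + 3))**2)**2)**3 = (-6 + ((3*7)**2)**2)**3 = (-6 + (21**2)**2)**3 = (-6 + 441**2)**3 = (-6 + 194481)**3 = 194475**3 = 7355146720921875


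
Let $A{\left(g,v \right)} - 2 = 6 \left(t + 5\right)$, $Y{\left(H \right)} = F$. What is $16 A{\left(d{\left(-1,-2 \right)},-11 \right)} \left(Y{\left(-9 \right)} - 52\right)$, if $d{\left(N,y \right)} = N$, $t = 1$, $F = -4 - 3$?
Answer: $-35872$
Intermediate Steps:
$F = -7$
$Y{\left(H \right)} = -7$
$A{\left(g,v \right)} = 38$ ($A{\left(g,v \right)} = 2 + 6 \left(1 + 5\right) = 2 + 6 \cdot 6 = 2 + 36 = 38$)
$16 A{\left(d{\left(-1,-2 \right)},-11 \right)} \left(Y{\left(-9 \right)} - 52\right) = 16 \cdot 38 \left(-7 - 52\right) = 608 \left(-59\right) = -35872$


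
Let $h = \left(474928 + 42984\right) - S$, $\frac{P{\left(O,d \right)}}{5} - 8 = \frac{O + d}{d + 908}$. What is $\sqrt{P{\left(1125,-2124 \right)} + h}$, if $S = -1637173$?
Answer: $\frac{\sqrt{49792102905}}{152} \approx 1468.0$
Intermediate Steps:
$P{\left(O,d \right)} = 40 + \frac{5 \left(O + d\right)}{908 + d}$ ($P{\left(O,d \right)} = 40 + 5 \frac{O + d}{d + 908} = 40 + 5 \frac{O + d}{908 + d} = 40 + \frac{5 \left(O + d\right)}{908 + d}$)
$h = 2155085$ ($h = \left(474928 + 42984\right) - -1637173 = 517912 + 1637173 = 2155085$)
$\sqrt{P{\left(1125,-2124 \right)} + h} = \sqrt{\frac{5 \left(7264 + 1125 + 9 \left(-2124\right)\right)}{908 - 2124} + 2155085} = \sqrt{\frac{5 \left(7264 + 1125 - 19116\right)}{-1216} + 2155085} = \sqrt{5 \left(- \frac{1}{1216}\right) \left(-10727\right) + 2155085} = \sqrt{\frac{53635}{1216} + 2155085} = \sqrt{\frac{2620636995}{1216}} = \frac{\sqrt{49792102905}}{152}$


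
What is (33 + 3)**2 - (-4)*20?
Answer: 1376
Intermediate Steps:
(33 + 3)**2 - (-4)*20 = 36**2 - 1*(-80) = 1296 + 80 = 1376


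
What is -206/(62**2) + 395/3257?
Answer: 423719/6259954 ≈ 0.067687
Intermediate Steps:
-206/(62**2) + 395/3257 = -206/3844 + 395*(1/3257) = -206*1/3844 + 395/3257 = -103/1922 + 395/3257 = 423719/6259954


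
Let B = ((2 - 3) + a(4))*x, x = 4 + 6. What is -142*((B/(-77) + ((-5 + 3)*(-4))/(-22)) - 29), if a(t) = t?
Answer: 325322/77 ≈ 4225.0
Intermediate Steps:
x = 10
B = 30 (B = ((2 - 3) + 4)*10 = (-1 + 4)*10 = 3*10 = 30)
-142*((B/(-77) + ((-5 + 3)*(-4))/(-22)) - 29) = -142*((30/(-77) + ((-5 + 3)*(-4))/(-22)) - 29) = -142*((30*(-1/77) - 2*(-4)*(-1/22)) - 29) = -142*((-30/77 + 8*(-1/22)) - 29) = -142*((-30/77 - 4/11) - 29) = -142*(-58/77 - 29) = -142*(-2291/77) = 325322/77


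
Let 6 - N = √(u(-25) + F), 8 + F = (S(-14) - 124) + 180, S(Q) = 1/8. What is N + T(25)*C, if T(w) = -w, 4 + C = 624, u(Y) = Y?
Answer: -15494 - √370/4 ≈ -15499.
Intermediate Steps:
C = 620 (C = -4 + 624 = 620)
S(Q) = ⅛
F = 385/8 (F = -8 + ((⅛ - 124) + 180) = -8 + (-991/8 + 180) = -8 + 449/8 = 385/8 ≈ 48.125)
N = 6 - √370/4 (N = 6 - √(-25 + 385/8) = 6 - √(185/8) = 6 - √370/4 ≈ 1.1912)
N + T(25)*C = (6 - √370/4) - 1*25*620 = (6 - √370/4) - 25*620 = (6 - √370/4) - 15500 = -15494 - √370/4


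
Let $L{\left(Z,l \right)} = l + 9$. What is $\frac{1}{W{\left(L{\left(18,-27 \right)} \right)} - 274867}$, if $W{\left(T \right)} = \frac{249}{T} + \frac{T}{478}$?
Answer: $- \frac{1434}{394179169} \approx -3.6379 \cdot 10^{-6}$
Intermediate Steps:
$L{\left(Z,l \right)} = 9 + l$
$W{\left(T \right)} = \frac{249}{T} + \frac{T}{478}$ ($W{\left(T \right)} = \frac{249}{T} + T \frac{1}{478} = \frac{249}{T} + \frac{T}{478}$)
$\frac{1}{W{\left(L{\left(18,-27 \right)} \right)} - 274867} = \frac{1}{\left(\frac{249}{9 - 27} + \frac{9 - 27}{478}\right) - 274867} = \frac{1}{\left(\frac{249}{-18} + \frac{1}{478} \left(-18\right)\right) - 274867} = \frac{1}{\left(249 \left(- \frac{1}{18}\right) - \frac{9}{239}\right) - 274867} = \frac{1}{\left(- \frac{83}{6} - \frac{9}{239}\right) - 274867} = \frac{1}{- \frac{19891}{1434} - 274867} = \frac{1}{- \frac{394179169}{1434}} = - \frac{1434}{394179169}$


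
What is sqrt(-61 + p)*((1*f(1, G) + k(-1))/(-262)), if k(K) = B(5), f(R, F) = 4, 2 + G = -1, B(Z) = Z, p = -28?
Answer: -9*I*sqrt(89)/262 ≈ -0.32407*I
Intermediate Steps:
G = -3 (G = -2 - 1 = -3)
k(K) = 5
sqrt(-61 + p)*((1*f(1, G) + k(-1))/(-262)) = sqrt(-61 - 28)*((1*4 + 5)/(-262)) = sqrt(-89)*((4 + 5)*(-1/262)) = (I*sqrt(89))*(9*(-1/262)) = (I*sqrt(89))*(-9/262) = -9*I*sqrt(89)/262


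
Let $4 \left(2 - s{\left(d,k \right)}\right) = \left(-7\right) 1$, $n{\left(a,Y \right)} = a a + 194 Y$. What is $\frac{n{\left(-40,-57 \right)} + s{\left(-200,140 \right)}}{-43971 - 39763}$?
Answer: $\frac{37817}{334936} \approx 0.11291$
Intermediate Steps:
$n{\left(a,Y \right)} = a^{2} + 194 Y$
$s{\left(d,k \right)} = \frac{15}{4}$ ($s{\left(d,k \right)} = 2 - \frac{\left(-7\right) 1}{4} = 2 - - \frac{7}{4} = 2 + \frac{7}{4} = \frac{15}{4}$)
$\frac{n{\left(-40,-57 \right)} + s{\left(-200,140 \right)}}{-43971 - 39763} = \frac{\left(\left(-40\right)^{2} + 194 \left(-57\right)\right) + \frac{15}{4}}{-43971 - 39763} = \frac{\left(1600 - 11058\right) + \frac{15}{4}}{-83734} = \left(-9458 + \frac{15}{4}\right) \left(- \frac{1}{83734}\right) = \left(- \frac{37817}{4}\right) \left(- \frac{1}{83734}\right) = \frac{37817}{334936}$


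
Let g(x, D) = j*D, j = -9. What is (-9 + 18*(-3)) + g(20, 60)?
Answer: -603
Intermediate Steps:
g(x, D) = -9*D
(-9 + 18*(-3)) + g(20, 60) = (-9 + 18*(-3)) - 9*60 = (-9 - 54) - 540 = -63 - 540 = -603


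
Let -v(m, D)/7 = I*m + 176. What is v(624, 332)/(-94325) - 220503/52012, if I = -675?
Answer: -24869578213/700861700 ≈ -35.484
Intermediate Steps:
v(m, D) = -1232 + 4725*m (v(m, D) = -7*(-675*m + 176) = -7*(176 - 675*m) = -1232 + 4725*m)
v(624, 332)/(-94325) - 220503/52012 = (-1232 + 4725*624)/(-94325) - 220503/52012 = (-1232 + 2948400)*(-1/94325) - 220503*1/52012 = 2947168*(-1/94325) - 220503/52012 = -421024/13475 - 220503/52012 = -24869578213/700861700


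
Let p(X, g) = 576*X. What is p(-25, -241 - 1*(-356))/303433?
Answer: -14400/303433 ≈ -0.047457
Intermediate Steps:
p(-25, -241 - 1*(-356))/303433 = (576*(-25))/303433 = -14400*1/303433 = -14400/303433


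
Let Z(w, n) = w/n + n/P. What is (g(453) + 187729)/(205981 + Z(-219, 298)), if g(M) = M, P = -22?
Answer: 616860596/675158907 ≈ 0.91365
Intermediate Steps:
Z(w, n) = -n/22 + w/n (Z(w, n) = w/n + n/(-22) = w/n + n*(-1/22) = w/n - n/22 = -n/22 + w/n)
(g(453) + 187729)/(205981 + Z(-219, 298)) = (453 + 187729)/(205981 + (-1/22*298 - 219/298)) = 188182/(205981 + (-149/11 - 219*1/298)) = 188182/(205981 + (-149/11 - 219/298)) = 188182/(205981 - 46811/3278) = 188182/(675158907/3278) = 188182*(3278/675158907) = 616860596/675158907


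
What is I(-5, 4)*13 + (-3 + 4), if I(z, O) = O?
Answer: 53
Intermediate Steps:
I(-5, 4)*13 + (-3 + 4) = 4*13 + (-3 + 4) = 52 + 1 = 53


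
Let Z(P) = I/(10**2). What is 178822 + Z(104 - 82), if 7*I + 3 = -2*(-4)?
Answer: 25035081/140 ≈ 1.7882e+5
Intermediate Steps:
I = 5/7 (I = -3/7 + (-2*(-4))/7 = -3/7 + (1/7)*8 = -3/7 + 8/7 = 5/7 ≈ 0.71429)
Z(P) = 1/140 (Z(P) = 5/(7*(10**2)) = (5/7)/100 = (5/7)*(1/100) = 1/140)
178822 + Z(104 - 82) = 178822 + 1/140 = 25035081/140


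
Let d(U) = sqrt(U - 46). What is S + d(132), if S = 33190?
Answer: 33190 + sqrt(86) ≈ 33199.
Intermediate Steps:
d(U) = sqrt(-46 + U)
S + d(132) = 33190 + sqrt(-46 + 132) = 33190 + sqrt(86)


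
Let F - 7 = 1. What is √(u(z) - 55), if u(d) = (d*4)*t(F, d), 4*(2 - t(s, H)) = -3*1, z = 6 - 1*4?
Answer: I*√33 ≈ 5.7446*I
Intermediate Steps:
F = 8 (F = 7 + 1 = 8)
z = 2 (z = 6 - 4 = 2)
t(s, H) = 11/4 (t(s, H) = 2 - (-3)/4 = 2 - ¼*(-3) = 2 + ¾ = 11/4)
u(d) = 11*d (u(d) = (d*4)*(11/4) = (4*d)*(11/4) = 11*d)
√(u(z) - 55) = √(11*2 - 55) = √(22 - 55) = √(-33) = I*√33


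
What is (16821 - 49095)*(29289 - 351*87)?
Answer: 40277952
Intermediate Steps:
(16821 - 49095)*(29289 - 351*87) = -32274*(29289 - 30537) = -32274*(-1248) = 40277952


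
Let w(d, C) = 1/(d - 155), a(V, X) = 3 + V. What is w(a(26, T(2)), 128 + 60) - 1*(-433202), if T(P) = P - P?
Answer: 54583451/126 ≈ 4.3320e+5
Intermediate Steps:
T(P) = 0
w(d, C) = 1/(-155 + d)
w(a(26, T(2)), 128 + 60) - 1*(-433202) = 1/(-155 + (3 + 26)) - 1*(-433202) = 1/(-155 + 29) + 433202 = 1/(-126) + 433202 = -1/126 + 433202 = 54583451/126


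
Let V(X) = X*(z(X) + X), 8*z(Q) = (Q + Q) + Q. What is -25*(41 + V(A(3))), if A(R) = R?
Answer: -10675/8 ≈ -1334.4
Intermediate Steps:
z(Q) = 3*Q/8 (z(Q) = ((Q + Q) + Q)/8 = (2*Q + Q)/8 = (3*Q)/8 = 3*Q/8)
V(X) = 11*X²/8 (V(X) = X*(3*X/8 + X) = X*(11*X/8) = 11*X²/8)
-25*(41 + V(A(3))) = -25*(41 + (11/8)*3²) = -25*(41 + (11/8)*9) = -25*(41 + 99/8) = -25*427/8 = -10675/8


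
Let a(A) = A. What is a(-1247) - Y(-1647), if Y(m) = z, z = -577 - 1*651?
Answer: -19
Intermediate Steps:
z = -1228 (z = -577 - 651 = -1228)
Y(m) = -1228
a(-1247) - Y(-1647) = -1247 - 1*(-1228) = -1247 + 1228 = -19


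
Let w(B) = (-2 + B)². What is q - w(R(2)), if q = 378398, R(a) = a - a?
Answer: 378394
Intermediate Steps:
R(a) = 0
q - w(R(2)) = 378398 - (-2 + 0)² = 378398 - 1*(-2)² = 378398 - 1*4 = 378398 - 4 = 378394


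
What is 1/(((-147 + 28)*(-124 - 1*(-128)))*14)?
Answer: -1/6664 ≈ -0.00015006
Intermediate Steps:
1/(((-147 + 28)*(-124 - 1*(-128)))*14) = 1/(-119*(-124 + 128)*14) = 1/(-119*4*14) = 1/(-476*14) = 1/(-6664) = -1/6664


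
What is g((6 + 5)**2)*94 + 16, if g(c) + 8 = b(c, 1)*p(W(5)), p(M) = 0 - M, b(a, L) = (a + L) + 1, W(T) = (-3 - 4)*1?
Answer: 80198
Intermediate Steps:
W(T) = -7 (W(T) = -7*1 = -7)
b(a, L) = 1 + L + a (b(a, L) = (L + a) + 1 = 1 + L + a)
p(M) = -M
g(c) = 6 + 7*c (g(c) = -8 + (1 + 1 + c)*(-1*(-7)) = -8 + (2 + c)*7 = -8 + (14 + 7*c) = 6 + 7*c)
g((6 + 5)**2)*94 + 16 = (6 + 7*(6 + 5)**2)*94 + 16 = (6 + 7*11**2)*94 + 16 = (6 + 7*121)*94 + 16 = (6 + 847)*94 + 16 = 853*94 + 16 = 80182 + 16 = 80198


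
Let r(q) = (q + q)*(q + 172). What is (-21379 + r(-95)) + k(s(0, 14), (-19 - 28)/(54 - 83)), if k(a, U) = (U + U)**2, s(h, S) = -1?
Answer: -30274733/841 ≈ -35999.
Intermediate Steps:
k(a, U) = 4*U**2 (k(a, U) = (2*U)**2 = 4*U**2)
r(q) = 2*q*(172 + q) (r(q) = (2*q)*(172 + q) = 2*q*(172 + q))
(-21379 + r(-95)) + k(s(0, 14), (-19 - 28)/(54 - 83)) = (-21379 + 2*(-95)*(172 - 95)) + 4*((-19 - 28)/(54 - 83))**2 = (-21379 + 2*(-95)*77) + 4*(-47/(-29))**2 = (-21379 - 14630) + 4*(-47*(-1/29))**2 = -36009 + 4*(47/29)**2 = -36009 + 4*(2209/841) = -36009 + 8836/841 = -30274733/841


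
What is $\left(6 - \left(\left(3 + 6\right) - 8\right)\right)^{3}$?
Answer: $125$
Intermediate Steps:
$\left(6 - \left(\left(3 + 6\right) - 8\right)\right)^{3} = \left(6 - \left(9 - 8\right)\right)^{3} = \left(6 - 1\right)^{3} = 5^{3} = 125$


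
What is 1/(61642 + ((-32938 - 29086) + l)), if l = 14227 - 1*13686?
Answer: 1/159 ≈ 0.0062893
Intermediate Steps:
l = 541 (l = 14227 - 13686 = 541)
1/(61642 + ((-32938 - 29086) + l)) = 1/(61642 + ((-32938 - 29086) + 541)) = 1/(61642 + (-62024 + 541)) = 1/(61642 - 61483) = 1/159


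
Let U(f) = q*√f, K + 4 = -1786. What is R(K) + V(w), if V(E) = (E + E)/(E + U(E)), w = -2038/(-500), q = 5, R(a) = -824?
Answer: -4312382/5231 + 50*√10190/5231 ≈ -823.42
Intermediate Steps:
K = -1790 (K = -4 - 1786 = -1790)
w = 1019/250 (w = -2038*(-1/500) = 1019/250 ≈ 4.0760)
U(f) = 5*√f
V(E) = 2*E/(E + 5*√E) (V(E) = (E + E)/(E + 5*√E) = (2*E)/(E + 5*√E) = 2*E/(E + 5*√E))
R(K) + V(w) = -824 + 2*(1019/250)/(1019/250 + 5*√(1019/250)) = -824 + 2*(1019/250)/(1019/250 + 5*(√10190/50)) = -824 + 2*(1019/250)/(1019/250 + √10190/10) = -824 + 1019/(125*(1019/250 + √10190/10))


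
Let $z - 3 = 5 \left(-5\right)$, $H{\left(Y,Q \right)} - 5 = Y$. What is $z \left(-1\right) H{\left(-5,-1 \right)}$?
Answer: $0$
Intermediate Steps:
$H{\left(Y,Q \right)} = 5 + Y$
$z = -22$ ($z = 3 + 5 \left(-5\right) = 3 - 25 = -22$)
$z \left(-1\right) H{\left(-5,-1 \right)} = \left(-22\right) \left(-1\right) \left(5 - 5\right) = 22 \cdot 0 = 0$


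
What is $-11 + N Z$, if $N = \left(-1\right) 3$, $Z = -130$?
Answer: $379$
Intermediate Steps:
$N = -3$
$-11 + N Z = -11 - -390 = -11 + 390 = 379$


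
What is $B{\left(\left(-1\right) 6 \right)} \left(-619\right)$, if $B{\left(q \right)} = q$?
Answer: $3714$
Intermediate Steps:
$B{\left(\left(-1\right) 6 \right)} \left(-619\right) = \left(-1\right) 6 \left(-619\right) = \left(-6\right) \left(-619\right) = 3714$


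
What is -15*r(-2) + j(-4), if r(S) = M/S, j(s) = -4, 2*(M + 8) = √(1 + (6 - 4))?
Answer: -64 + 15*√3/4 ≈ -57.505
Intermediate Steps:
M = -8 + √3/2 (M = -8 + √(1 + (6 - 4))/2 = -8 + √(1 + 2)/2 = -8 + √3/2 ≈ -7.1340)
r(S) = (-8 + √3/2)/S
-15*r(-2) + j(-4) = -15*(-16 + √3)/(2*(-2)) - 4 = -15*(-1)*(-16 + √3)/(2*2) - 4 = -15*(4 - √3/4) - 4 = (-60 + 15*√3/4) - 4 = -64 + 15*√3/4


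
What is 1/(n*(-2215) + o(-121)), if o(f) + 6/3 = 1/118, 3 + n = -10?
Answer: 118/3397575 ≈ 3.4731e-5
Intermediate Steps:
n = -13 (n = -3 - 10 = -13)
o(f) = -235/118 (o(f) = -2 + 1/118 = -235/118)
1/(n*(-2215) + o(-121)) = 1/(-13*(-2215) - 235/118) = 1/(28795 - 235/118) = 1/(3397575/118) = 118/3397575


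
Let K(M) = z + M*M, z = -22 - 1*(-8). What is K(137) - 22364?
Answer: -3609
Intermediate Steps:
z = -14 (z = -22 + 8 = -14)
K(M) = -14 + M² (K(M) = -14 + M*M = -14 + M²)
K(137) - 22364 = (-14 + 137²) - 22364 = (-14 + 18769) - 22364 = 18755 - 22364 = -3609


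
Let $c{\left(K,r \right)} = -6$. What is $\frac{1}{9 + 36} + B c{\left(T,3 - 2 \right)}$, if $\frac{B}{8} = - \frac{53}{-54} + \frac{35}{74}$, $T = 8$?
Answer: $- \frac{116203}{1665} \approx -69.792$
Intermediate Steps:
$B = \frac{11624}{999}$ ($B = 8 \left(- \frac{53}{-54} + \frac{35}{74}\right) = 8 \left(\left(-53\right) \left(- \frac{1}{54}\right) + 35 \cdot \frac{1}{74}\right) = 8 \left(\frac{53}{54} + \frac{35}{74}\right) = 8 \cdot \frac{1453}{999} = \frac{11624}{999} \approx 11.636$)
$\frac{1}{9 + 36} + B c{\left(T,3 - 2 \right)} = \frac{1}{9 + 36} + \frac{11624}{999} \left(-6\right) = \frac{1}{45} - \frac{23248}{333} = - \frac{116203}{1665}$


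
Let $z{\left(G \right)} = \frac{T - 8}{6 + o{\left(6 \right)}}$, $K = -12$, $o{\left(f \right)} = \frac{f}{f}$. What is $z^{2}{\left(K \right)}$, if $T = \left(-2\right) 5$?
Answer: $\frac{324}{49} \approx 6.6122$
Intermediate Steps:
$T = -10$
$o{\left(f \right)} = 1$
$z{\left(G \right)} = - \frac{18}{7}$ ($z{\left(G \right)} = \frac{-10 - 8}{6 + 1} = - \frac{18}{7}$)
$z^{2}{\left(K \right)} = \left(- \frac{18}{7}\right)^{2} = \frac{324}{49}$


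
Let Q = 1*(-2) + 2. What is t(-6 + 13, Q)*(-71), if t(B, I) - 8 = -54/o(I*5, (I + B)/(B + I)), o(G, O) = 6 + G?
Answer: 71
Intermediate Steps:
Q = 0 (Q = -2 + 2 = 0)
t(B, I) = 8 - 54/(6 + 5*I) (t(B, I) = 8 - 54/(6 + I*5) = 8 - 54/(6 + 5*I))
t(-6 + 13, Q)*(-71) = (2*(-3 + 20*0)/(6 + 5*0))*(-71) = (2*(-3 + 0)/(6 + 0))*(-71) = (2*(-3)/6)*(-71) = (2*(1/6)*(-3))*(-71) = -1*(-71) = 71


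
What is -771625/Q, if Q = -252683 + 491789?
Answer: -771625/239106 ≈ -3.2271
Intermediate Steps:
Q = 239106
-771625/Q = -771625/239106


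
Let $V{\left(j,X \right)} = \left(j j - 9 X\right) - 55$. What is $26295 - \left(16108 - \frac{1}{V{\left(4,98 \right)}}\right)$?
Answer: $\frac{9382226}{921} \approx 10187.0$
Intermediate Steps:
$V{\left(j,X \right)} = -55 + j^{2} - 9 X$ ($V{\left(j,X \right)} = \left(j^{2} - 9 X\right) - 55 = -55 + j^{2} - 9 X$)
$26295 - \left(16108 - \frac{1}{V{\left(4,98 \right)}}\right) = 26295 - \left(16108 - \frac{1}{-55 + 4^{2} - 882}\right) = 26295 - \left(16108 - \frac{1}{-55 + 16 - 882}\right) = 26295 - \left(16108 - \frac{1}{-921}\right) = 26295 - \frac{14835469}{921} = \frac{9382226}{921}$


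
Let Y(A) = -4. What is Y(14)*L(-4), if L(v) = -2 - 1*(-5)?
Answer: -12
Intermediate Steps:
L(v) = 3 (L(v) = -2 + 5 = 3)
Y(14)*L(-4) = -4*3 = -12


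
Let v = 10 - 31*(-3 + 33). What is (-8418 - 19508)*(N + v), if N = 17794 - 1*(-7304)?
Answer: -675194828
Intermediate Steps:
v = -920 (v = 10 - 31*30 = 10 - 930 = -920)
N = 25098 (N = 17794 + 7304 = 25098)
(-8418 - 19508)*(N + v) = (-8418 - 19508)*(25098 - 920) = -27926*24178 = -675194828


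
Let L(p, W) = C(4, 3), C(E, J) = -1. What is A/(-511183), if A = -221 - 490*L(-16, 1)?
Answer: -269/511183 ≈ -0.00052623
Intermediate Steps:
L(p, W) = -1
A = 269 (A = -221 - 490*(-1) = -221 + 490 = 269)
A/(-511183) = 269/(-511183) = 269*(-1/511183) = -269/511183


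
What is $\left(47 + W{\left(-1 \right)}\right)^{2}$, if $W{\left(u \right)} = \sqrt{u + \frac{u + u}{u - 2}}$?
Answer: $\frac{\left(141 + i \sqrt{3}\right)^{2}}{9} \approx 2208.7 + 54.271 i$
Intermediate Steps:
$W{\left(u \right)} = \sqrt{u + \frac{2 u}{-2 + u}}$
$\left(47 + W{\left(-1 \right)}\right)^{2} = \left(47 + \sqrt{\frac{\left(-1\right)^{2}}{-2 - 1}}\right)^{2} = \left(47 + \sqrt{1 \frac{1}{-3}}\right)^{2} = \left(47 + \sqrt{1 \left(- \frac{1}{3}\right)}\right)^{2} = \left(47 + \sqrt{- \frac{1}{3}}\right)^{2} = \left(47 + \frac{i \sqrt{3}}{3}\right)^{2}$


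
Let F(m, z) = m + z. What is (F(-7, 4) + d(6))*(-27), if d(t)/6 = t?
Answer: -891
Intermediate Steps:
d(t) = 6*t
(F(-7, 4) + d(6))*(-27) = ((-7 + 4) + 6*6)*(-27) = (-3 + 36)*(-27) = 33*(-27) = -891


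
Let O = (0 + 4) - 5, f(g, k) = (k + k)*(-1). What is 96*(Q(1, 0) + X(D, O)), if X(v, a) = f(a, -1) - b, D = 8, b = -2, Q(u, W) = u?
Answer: 480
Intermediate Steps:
f(g, k) = -2*k (f(g, k) = (2*k)*(-1) = -2*k)
O = -1 (O = 4 - 5 = -1)
X(v, a) = 4 (X(v, a) = -2*(-1) - 1*(-2) = 2 + 2 = 4)
96*(Q(1, 0) + X(D, O)) = 96*(1 + 4) = 96*5 = 480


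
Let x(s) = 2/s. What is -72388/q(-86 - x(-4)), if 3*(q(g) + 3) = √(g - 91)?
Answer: 3908952/515 + 217164*I*√706/515 ≈ 7590.2 + 11204.0*I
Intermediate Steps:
q(g) = -3 + √(-91 + g)/3 (q(g) = -3 + √(g - 91)/3 = -3 + √(-91 + g)/3)
-72388/q(-86 - x(-4)) = -72388/(-3 + √(-91 + (-86 - 2/(-4)))/3) = -72388/(-3 + √(-91 + (-86 - 2*(-1)/4))/3) = -72388/(-3 + √(-91 + (-86 - 1*(-½)))/3) = -72388/(-3 + √(-91 + (-86 + ½))/3) = -72388/(-3 + √(-91 - 171/2)/3) = -72388/(-3 + √(-353/2)/3) = -72388/(-3 + (I*√706/2)/3) = -72388/(-3 + I*√706/6)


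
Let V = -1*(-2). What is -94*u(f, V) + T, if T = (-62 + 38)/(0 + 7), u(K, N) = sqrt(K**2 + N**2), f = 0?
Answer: -1340/7 ≈ -191.43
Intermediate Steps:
V = 2
T = -24/7 ≈ -3.4286
-94*u(f, V) + T = -94*sqrt(0**2 + 2**2) - 24/7 = -94*sqrt(0 + 4) - 24/7 = -94*sqrt(4) - 24/7 = -94*2 - 24/7 = -188 - 24/7 = -1340/7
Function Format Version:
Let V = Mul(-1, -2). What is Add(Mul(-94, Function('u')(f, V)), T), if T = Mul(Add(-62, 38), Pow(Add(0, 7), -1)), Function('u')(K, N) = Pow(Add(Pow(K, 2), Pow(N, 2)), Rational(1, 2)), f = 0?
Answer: Rational(-1340, 7) ≈ -191.43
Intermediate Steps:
V = 2
T = Rational(-24, 7) (T = Mul(-24, Pow(7, -1)) = Mul(-24, Rational(1, 7)) = Rational(-24, 7) ≈ -3.4286)
Add(Mul(-94, Function('u')(f, V)), T) = Add(Mul(-94, Pow(Add(Pow(0, 2), Pow(2, 2)), Rational(1, 2))), Rational(-24, 7)) = Add(Mul(-94, Pow(Add(0, 4), Rational(1, 2))), Rational(-24, 7)) = Add(Mul(-94, Pow(4, Rational(1, 2))), Rational(-24, 7)) = Add(Mul(-94, 2), Rational(-24, 7)) = Add(-188, Rational(-24, 7)) = Rational(-1340, 7)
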